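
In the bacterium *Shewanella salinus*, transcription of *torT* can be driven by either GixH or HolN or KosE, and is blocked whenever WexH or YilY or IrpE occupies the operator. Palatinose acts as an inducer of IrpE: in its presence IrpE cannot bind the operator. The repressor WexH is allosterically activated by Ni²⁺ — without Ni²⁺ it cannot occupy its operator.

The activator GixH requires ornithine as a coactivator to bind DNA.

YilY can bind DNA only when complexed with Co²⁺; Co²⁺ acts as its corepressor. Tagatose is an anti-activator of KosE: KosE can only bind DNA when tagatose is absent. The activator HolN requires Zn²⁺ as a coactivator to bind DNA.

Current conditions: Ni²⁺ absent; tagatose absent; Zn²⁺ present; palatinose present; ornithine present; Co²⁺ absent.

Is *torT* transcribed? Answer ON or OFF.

ON

Ornithine is present, so GixH is active.
Ni²⁺ is absent, so WexH is inactive.
Zn²⁺ is present, so HolN is active.
Tagatose is absent, so KosE is active.
Co²⁺ is absent, so YilY is inactive.
Palatinose is present, so IrpE is inactive.
Activator GixH is present, so *torT* is transcribed.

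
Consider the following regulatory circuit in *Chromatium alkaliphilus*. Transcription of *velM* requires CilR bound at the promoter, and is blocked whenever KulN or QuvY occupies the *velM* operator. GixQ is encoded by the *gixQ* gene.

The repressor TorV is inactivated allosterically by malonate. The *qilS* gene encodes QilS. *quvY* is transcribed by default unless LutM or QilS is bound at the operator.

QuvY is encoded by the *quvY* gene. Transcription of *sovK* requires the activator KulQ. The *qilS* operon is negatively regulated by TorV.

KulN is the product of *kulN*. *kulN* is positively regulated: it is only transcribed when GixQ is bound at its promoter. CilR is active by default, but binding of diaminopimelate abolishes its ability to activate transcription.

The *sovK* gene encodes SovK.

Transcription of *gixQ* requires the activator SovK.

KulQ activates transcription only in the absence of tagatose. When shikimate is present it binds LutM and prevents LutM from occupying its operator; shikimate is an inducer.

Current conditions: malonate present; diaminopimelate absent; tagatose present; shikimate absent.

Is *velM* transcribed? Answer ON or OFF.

ON

Tagatose is present, so KulQ is inactive.
Required activator KulQ is absent, so *sovK* is not transcribed.
So SovK is not produced.
Required activator SovK is absent, so *gixQ* is not transcribed.
So GixQ is not produced.
Required activator GixQ is absent, so *kulN* is not transcribed.
So KulN is not produced.
Diaminopimelate is absent, so CilR is active.
Shikimate is absent, so LutM is active.
Malonate is present, so TorV is inactive.
With no repressor bound, *qilS* is transcribed.
So QilS is produced and active.
With repressor LutM bound, *quvY* is not transcribed.
So QuvY is not produced.
No repressor is bound and CilR is active, so *velM* is transcribed.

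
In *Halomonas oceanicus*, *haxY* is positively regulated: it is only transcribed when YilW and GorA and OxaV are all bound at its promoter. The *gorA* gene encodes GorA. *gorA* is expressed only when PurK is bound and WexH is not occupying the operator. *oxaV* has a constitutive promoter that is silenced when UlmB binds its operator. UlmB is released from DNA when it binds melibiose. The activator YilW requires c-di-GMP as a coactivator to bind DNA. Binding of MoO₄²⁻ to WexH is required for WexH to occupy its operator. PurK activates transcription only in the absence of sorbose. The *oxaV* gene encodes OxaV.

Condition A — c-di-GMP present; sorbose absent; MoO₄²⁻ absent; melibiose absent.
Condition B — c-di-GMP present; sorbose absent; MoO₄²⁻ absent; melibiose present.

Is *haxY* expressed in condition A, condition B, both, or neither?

B only

Condition A:
c-di-GMP is present, so YilW is active.
Sorbose is absent, so PurK is active.
MoO₄²⁻ is absent, so WexH is inactive.
No repressor is bound and PurK is active, so *gorA* is transcribed.
So GorA is produced and active.
Melibiose is absent, so UlmB is active.
With repressor UlmB bound, *oxaV* is not transcribed.
So OxaV is not produced.
Required activator OxaV is absent, so *haxY* is not transcribed.
→ *haxY* is OFF in A.
Condition B:
c-di-GMP is present, so YilW is active.
Sorbose is absent, so PurK is active.
MoO₄²⁻ is absent, so WexH is inactive.
No repressor is bound and PurK is active, so *gorA* is transcribed.
So GorA is produced and active.
Melibiose is present, so UlmB is inactive.
With no repressor bound, *oxaV* is transcribed.
So OxaV is produced and active.
No repressor is bound and YilW and GorA and OxaV are active, so *haxY* is transcribed.
→ *haxY* is ON in B.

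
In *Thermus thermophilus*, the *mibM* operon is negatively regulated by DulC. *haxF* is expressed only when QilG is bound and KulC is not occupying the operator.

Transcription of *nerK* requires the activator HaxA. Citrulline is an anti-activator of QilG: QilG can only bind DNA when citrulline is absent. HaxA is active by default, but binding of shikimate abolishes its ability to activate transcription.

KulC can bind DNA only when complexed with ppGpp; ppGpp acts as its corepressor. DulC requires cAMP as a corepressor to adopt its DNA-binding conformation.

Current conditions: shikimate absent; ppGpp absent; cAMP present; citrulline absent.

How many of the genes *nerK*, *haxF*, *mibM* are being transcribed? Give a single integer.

2

Shikimate is absent, so HaxA is active.
No repressor is bound and HaxA is active, so *nerK* is transcribed.
→ *nerK* is ON.
Citrulline is absent, so QilG is active.
ppGpp is absent, so KulC is inactive.
No repressor is bound and QilG is active, so *haxF* is transcribed.
→ *haxF* is ON.
cAMP is present, so DulC is active.
With repressor DulC bound, *mibM* is not transcribed.
→ *mibM* is OFF.
2 of the 3 genes are transcribed.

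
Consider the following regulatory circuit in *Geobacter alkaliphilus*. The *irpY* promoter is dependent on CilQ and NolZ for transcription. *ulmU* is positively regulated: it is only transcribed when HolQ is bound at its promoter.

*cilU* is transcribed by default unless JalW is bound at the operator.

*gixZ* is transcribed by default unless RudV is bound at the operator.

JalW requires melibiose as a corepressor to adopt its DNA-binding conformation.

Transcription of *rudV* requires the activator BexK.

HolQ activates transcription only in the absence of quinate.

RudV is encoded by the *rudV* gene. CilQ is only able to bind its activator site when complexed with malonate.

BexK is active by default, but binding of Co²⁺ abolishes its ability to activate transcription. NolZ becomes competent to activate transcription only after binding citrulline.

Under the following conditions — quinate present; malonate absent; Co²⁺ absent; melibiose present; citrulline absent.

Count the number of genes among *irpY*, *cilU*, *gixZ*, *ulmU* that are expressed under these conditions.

Malonate is absent, so CilQ is inactive.
Citrulline is absent, so NolZ is inactive.
Required activator CilQ is absent, so *irpY* is not transcribed.
→ *irpY* is OFF.
Melibiose is present, so JalW is active.
With repressor JalW bound, *cilU* is not transcribed.
→ *cilU* is OFF.
Co²⁺ is absent, so BexK is active.
No repressor is bound and BexK is active, so *rudV* is transcribed.
So RudV is produced and active.
With repressor RudV bound, *gixZ* is not transcribed.
→ *gixZ* is OFF.
Quinate is present, so HolQ is inactive.
Required activator HolQ is absent, so *ulmU* is not transcribed.
→ *ulmU* is OFF.
0 of the 4 genes are transcribed.

0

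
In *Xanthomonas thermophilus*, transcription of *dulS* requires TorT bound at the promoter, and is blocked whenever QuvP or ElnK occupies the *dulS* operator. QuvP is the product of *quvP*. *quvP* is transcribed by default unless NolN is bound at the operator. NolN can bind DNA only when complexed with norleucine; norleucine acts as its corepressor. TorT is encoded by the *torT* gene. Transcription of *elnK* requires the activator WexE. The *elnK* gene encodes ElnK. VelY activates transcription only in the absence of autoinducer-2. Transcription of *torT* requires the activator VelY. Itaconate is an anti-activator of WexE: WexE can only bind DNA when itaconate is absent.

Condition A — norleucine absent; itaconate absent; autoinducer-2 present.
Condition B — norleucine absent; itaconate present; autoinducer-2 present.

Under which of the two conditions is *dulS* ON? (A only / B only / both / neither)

Condition A:
Norleucine is absent, so NolN is inactive.
With no repressor bound, *quvP* is transcribed.
So QuvP is produced and active.
Itaconate is absent, so WexE is active.
No repressor is bound and WexE is active, so *elnK* is transcribed.
So ElnK is produced and active.
Autoinducer-2 is present, so VelY is inactive.
Required activator VelY is absent, so *torT* is not transcribed.
So TorT is not produced.
With repressor QuvP bound, *dulS* is not transcribed.
→ *dulS* is OFF in A.
Condition B:
Norleucine is absent, so NolN is inactive.
With no repressor bound, *quvP* is transcribed.
So QuvP is produced and active.
Itaconate is present, so WexE is inactive.
Required activator WexE is absent, so *elnK* is not transcribed.
So ElnK is not produced.
Autoinducer-2 is present, so VelY is inactive.
Required activator VelY is absent, so *torT* is not transcribed.
So TorT is not produced.
With repressor QuvP bound, *dulS* is not transcribed.
→ *dulS* is OFF in B.

neither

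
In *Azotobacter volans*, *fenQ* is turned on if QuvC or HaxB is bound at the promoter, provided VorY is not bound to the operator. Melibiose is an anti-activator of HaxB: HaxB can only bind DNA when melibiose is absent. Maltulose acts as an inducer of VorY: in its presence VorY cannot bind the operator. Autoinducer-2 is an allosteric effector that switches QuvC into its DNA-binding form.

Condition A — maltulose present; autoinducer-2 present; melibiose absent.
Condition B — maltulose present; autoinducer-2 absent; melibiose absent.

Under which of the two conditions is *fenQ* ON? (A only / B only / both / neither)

Condition A:
Maltulose is present, so VorY is inactive.
Autoinducer-2 is present, so QuvC is active.
Melibiose is absent, so HaxB is active.
Activator QuvC is present, so *fenQ* is transcribed.
→ *fenQ* is ON in A.
Condition B:
Maltulose is present, so VorY is inactive.
Autoinducer-2 is absent, so QuvC is inactive.
Melibiose is absent, so HaxB is active.
Activator HaxB is present, so *fenQ* is transcribed.
→ *fenQ* is ON in B.

both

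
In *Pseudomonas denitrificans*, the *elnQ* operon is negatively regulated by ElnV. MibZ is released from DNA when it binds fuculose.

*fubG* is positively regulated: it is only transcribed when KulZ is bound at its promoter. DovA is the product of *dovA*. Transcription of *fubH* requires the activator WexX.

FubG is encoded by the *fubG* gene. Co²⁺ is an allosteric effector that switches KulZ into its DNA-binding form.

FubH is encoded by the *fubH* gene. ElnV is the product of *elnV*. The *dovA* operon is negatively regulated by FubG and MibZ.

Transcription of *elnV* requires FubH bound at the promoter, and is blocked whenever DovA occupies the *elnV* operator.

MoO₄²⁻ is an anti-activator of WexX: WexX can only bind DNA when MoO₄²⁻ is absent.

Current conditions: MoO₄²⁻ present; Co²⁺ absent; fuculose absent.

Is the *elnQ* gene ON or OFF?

Co²⁺ is absent, so KulZ is inactive.
Required activator KulZ is absent, so *fubG* is not transcribed.
So FubG is not produced.
Fuculose is absent, so MibZ is active.
With repressor MibZ bound, *dovA* is not transcribed.
So DovA is not produced.
MoO₄²⁻ is present, so WexX is inactive.
Required activator WexX is absent, so *fubH* is not transcribed.
So FubH is not produced.
Required activator FubH is absent, so *elnV* is not transcribed.
So ElnV is not produced.
With no repressor bound, *elnQ* is transcribed.

ON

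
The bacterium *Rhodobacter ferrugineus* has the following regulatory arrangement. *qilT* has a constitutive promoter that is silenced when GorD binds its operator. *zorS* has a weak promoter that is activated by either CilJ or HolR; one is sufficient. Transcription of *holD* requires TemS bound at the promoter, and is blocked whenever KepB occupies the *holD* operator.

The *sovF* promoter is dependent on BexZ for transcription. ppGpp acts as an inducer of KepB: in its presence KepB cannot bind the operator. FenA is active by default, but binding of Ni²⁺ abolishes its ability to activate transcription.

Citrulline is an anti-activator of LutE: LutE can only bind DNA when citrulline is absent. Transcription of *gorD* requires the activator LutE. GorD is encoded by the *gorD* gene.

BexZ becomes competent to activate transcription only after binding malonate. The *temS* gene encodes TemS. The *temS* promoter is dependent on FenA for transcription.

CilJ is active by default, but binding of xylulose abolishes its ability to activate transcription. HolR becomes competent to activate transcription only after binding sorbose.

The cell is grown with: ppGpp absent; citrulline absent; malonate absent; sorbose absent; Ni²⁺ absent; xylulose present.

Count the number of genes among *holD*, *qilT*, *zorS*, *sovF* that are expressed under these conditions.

Ni²⁺ is absent, so FenA is active.
No repressor is bound and FenA is active, so *temS* is transcribed.
So TemS is produced and active.
ppGpp is absent, so KepB is active.
With repressor KepB bound, *holD* is not transcribed.
→ *holD* is OFF.
Citrulline is absent, so LutE is active.
No repressor is bound and LutE is active, so *gorD* is transcribed.
So GorD is produced and active.
With repressor GorD bound, *qilT* is not transcribed.
→ *qilT* is OFF.
Xylulose is present, so CilJ is inactive.
Sorbose is absent, so HolR is inactive.
No activator is available at the *zorS* promoter, so *zorS* is not transcribed.
→ *zorS* is OFF.
Malonate is absent, so BexZ is inactive.
Required activator BexZ is absent, so *sovF* is not transcribed.
→ *sovF* is OFF.
0 of the 4 genes are transcribed.

0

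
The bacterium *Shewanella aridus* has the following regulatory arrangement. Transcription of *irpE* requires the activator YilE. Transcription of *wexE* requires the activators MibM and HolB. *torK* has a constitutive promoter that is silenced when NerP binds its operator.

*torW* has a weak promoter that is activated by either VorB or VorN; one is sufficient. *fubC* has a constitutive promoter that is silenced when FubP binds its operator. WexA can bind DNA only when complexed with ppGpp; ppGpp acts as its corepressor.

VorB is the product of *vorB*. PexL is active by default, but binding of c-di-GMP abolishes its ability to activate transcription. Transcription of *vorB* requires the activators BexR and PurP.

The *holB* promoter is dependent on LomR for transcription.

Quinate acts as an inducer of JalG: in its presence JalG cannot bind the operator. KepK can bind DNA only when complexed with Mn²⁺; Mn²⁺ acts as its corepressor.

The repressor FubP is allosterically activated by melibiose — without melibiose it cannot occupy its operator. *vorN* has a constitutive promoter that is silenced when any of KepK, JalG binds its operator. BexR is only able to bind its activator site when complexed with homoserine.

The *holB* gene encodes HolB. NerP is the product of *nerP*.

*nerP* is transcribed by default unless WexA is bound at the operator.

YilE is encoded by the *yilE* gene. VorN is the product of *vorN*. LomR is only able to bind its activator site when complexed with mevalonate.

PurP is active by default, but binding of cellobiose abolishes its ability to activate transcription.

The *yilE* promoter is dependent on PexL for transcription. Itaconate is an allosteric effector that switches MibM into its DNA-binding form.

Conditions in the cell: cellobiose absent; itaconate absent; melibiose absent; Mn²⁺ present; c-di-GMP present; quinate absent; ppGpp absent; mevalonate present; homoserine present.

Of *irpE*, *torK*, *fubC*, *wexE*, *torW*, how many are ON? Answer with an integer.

2

c-di-GMP is present, so PexL is inactive.
Required activator PexL is absent, so *yilE* is not transcribed.
So YilE is not produced.
Required activator YilE is absent, so *irpE* is not transcribed.
→ *irpE* is OFF.
ppGpp is absent, so WexA is inactive.
With no repressor bound, *nerP* is transcribed.
So NerP is produced and active.
With repressor NerP bound, *torK* is not transcribed.
→ *torK* is OFF.
Melibiose is absent, so FubP is inactive.
With no repressor bound, *fubC* is transcribed.
→ *fubC* is ON.
Itaconate is absent, so MibM is inactive.
Mevalonate is present, so LomR is active.
No repressor is bound and LomR is active, so *holB* is transcribed.
So HolB is produced and active.
Required activator MibM is absent, so *wexE* is not transcribed.
→ *wexE* is OFF.
Homoserine is present, so BexR is active.
Cellobiose is absent, so PurP is active.
No repressor is bound and BexR and PurP are active, so *vorB* is transcribed.
So VorB is produced and active.
Mn²⁺ is present, so KepK is active.
Quinate is absent, so JalG is active.
With repressor KepK bound, *vorN* is not transcribed.
So VorN is not produced.
Activator VorB is present, so *torW* is transcribed.
→ *torW* is ON.
2 of the 5 genes are transcribed.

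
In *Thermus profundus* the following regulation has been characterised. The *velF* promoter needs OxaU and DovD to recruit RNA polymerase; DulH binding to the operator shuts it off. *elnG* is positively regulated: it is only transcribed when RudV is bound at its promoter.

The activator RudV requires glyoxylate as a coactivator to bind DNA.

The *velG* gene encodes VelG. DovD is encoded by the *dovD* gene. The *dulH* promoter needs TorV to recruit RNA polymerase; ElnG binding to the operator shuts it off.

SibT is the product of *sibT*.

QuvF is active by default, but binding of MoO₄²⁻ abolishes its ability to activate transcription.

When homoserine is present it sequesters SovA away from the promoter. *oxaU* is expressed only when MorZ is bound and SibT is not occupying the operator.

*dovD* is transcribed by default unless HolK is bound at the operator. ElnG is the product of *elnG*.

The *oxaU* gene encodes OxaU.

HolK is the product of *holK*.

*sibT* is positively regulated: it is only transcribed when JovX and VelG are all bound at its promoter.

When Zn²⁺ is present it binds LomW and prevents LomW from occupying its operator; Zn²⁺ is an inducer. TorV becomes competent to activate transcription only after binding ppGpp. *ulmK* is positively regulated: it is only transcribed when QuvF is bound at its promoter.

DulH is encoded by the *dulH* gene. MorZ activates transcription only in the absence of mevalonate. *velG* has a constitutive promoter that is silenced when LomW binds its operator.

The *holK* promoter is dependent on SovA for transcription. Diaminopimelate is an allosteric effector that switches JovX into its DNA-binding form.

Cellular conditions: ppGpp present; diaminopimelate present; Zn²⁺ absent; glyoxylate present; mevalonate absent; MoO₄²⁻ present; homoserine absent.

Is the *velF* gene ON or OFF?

OFF

Diaminopimelate is present, so JovX is active.
Zn²⁺ is absent, so LomW is active.
With repressor LomW bound, *velG* is not transcribed.
So VelG is not produced.
Required activator VelG is absent, so *sibT* is not transcribed.
So SibT is not produced.
Mevalonate is absent, so MorZ is active.
No repressor is bound and MorZ is active, so *oxaU* is transcribed.
So OxaU is produced and active.
Glyoxylate is present, so RudV is active.
No repressor is bound and RudV is active, so *elnG* is transcribed.
So ElnG is produced and active.
ppGpp is present, so TorV is active.
With repressor ElnG bound, *dulH* is not transcribed.
So DulH is not produced.
Homoserine is absent, so SovA is active.
No repressor is bound and SovA is active, so *holK* is transcribed.
So HolK is produced and active.
With repressor HolK bound, *dovD* is not transcribed.
So DovD is not produced.
Required activator DovD is absent, so *velF* is not transcribed.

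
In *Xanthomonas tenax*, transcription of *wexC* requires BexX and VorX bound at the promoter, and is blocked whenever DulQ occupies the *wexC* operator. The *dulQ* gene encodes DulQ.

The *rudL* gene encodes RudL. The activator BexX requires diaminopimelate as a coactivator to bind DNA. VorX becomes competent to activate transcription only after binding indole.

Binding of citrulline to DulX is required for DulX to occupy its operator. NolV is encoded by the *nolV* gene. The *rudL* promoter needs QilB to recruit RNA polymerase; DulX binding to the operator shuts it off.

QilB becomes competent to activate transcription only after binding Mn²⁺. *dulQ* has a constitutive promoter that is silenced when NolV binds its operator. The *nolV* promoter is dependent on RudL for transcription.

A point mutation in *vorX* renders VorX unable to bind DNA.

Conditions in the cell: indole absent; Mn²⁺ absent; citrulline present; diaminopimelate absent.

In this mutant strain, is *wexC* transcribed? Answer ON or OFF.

OFF

Citrulline is present, so DulX is active.
Mn²⁺ is absent, so QilB is inactive.
With repressor DulX bound, *rudL* is not transcribed.
So RudL is not produced.
Required activator RudL is absent, so *nolV* is not transcribed.
So NolV is not produced.
With no repressor bound, *dulQ* is transcribed.
So DulQ is produced and active.
Diaminopimelate is absent, so BexX is inactive.
VorX is non-functional in this strain, so it has no effect.
With repressor DulQ bound, *wexC* is not transcribed.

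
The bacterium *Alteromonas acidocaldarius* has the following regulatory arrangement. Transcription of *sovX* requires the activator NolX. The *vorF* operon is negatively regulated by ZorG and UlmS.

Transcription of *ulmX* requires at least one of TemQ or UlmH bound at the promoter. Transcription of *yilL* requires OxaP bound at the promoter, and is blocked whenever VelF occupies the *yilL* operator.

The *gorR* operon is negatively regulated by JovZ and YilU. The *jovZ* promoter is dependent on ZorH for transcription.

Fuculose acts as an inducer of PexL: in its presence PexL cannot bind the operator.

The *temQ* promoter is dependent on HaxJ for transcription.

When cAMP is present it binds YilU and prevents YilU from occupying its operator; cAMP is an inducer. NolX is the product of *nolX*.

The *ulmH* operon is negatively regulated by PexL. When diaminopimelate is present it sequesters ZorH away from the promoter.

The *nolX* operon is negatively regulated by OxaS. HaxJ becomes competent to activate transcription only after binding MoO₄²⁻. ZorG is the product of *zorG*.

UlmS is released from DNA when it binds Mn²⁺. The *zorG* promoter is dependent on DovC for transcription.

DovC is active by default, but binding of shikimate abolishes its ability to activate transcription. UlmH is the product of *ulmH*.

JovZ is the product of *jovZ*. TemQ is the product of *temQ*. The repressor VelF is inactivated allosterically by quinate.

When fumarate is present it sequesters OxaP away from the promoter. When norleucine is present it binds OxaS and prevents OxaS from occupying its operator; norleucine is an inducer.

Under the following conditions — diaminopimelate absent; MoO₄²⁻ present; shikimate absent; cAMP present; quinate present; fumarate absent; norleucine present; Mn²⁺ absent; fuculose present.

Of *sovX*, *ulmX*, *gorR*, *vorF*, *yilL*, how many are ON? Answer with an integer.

Norleucine is present, so OxaS is inactive.
With no repressor bound, *nolX* is transcribed.
So NolX is produced and active.
No repressor is bound and NolX is active, so *sovX* is transcribed.
→ *sovX* is ON.
MoO₄²⁻ is present, so HaxJ is active.
No repressor is bound and HaxJ is active, so *temQ* is transcribed.
So TemQ is produced and active.
Fuculose is present, so PexL is inactive.
With no repressor bound, *ulmH* is transcribed.
So UlmH is produced and active.
Activator TemQ is present, so *ulmX* is transcribed.
→ *ulmX* is ON.
Diaminopimelate is absent, so ZorH is active.
No repressor is bound and ZorH is active, so *jovZ* is transcribed.
So JovZ is produced and active.
cAMP is present, so YilU is inactive.
With repressor JovZ bound, *gorR* is not transcribed.
→ *gorR* is OFF.
Shikimate is absent, so DovC is active.
No repressor is bound and DovC is active, so *zorG* is transcribed.
So ZorG is produced and active.
Mn²⁺ is absent, so UlmS is active.
With repressor ZorG bound, *vorF* is not transcribed.
→ *vorF* is OFF.
Quinate is present, so VelF is inactive.
Fumarate is absent, so OxaP is active.
No repressor is bound and OxaP is active, so *yilL* is transcribed.
→ *yilL* is ON.
3 of the 5 genes are transcribed.

3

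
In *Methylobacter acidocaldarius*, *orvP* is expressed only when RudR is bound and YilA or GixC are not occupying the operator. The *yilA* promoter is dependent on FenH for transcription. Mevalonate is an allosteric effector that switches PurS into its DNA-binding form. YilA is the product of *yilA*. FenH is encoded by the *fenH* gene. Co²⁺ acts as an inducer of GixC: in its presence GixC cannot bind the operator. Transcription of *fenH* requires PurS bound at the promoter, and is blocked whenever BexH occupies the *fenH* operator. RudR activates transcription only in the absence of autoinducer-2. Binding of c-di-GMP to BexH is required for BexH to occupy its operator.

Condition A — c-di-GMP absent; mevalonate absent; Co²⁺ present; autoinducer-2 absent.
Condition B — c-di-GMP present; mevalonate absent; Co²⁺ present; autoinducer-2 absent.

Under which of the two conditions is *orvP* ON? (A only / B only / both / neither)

both

Condition A:
c-di-GMP is absent, so BexH is inactive.
Mevalonate is absent, so PurS is inactive.
Required activator PurS is absent, so *fenH* is not transcribed.
So FenH is not produced.
Required activator FenH is absent, so *yilA* is not transcribed.
So YilA is not produced.
Co²⁺ is present, so GixC is inactive.
Autoinducer-2 is absent, so RudR is active.
No repressor is bound and RudR is active, so *orvP* is transcribed.
→ *orvP* is ON in A.
Condition B:
c-di-GMP is present, so BexH is active.
Mevalonate is absent, so PurS is inactive.
With repressor BexH bound, *fenH* is not transcribed.
So FenH is not produced.
Required activator FenH is absent, so *yilA* is not transcribed.
So YilA is not produced.
Co²⁺ is present, so GixC is inactive.
Autoinducer-2 is absent, so RudR is active.
No repressor is bound and RudR is active, so *orvP* is transcribed.
→ *orvP* is ON in B.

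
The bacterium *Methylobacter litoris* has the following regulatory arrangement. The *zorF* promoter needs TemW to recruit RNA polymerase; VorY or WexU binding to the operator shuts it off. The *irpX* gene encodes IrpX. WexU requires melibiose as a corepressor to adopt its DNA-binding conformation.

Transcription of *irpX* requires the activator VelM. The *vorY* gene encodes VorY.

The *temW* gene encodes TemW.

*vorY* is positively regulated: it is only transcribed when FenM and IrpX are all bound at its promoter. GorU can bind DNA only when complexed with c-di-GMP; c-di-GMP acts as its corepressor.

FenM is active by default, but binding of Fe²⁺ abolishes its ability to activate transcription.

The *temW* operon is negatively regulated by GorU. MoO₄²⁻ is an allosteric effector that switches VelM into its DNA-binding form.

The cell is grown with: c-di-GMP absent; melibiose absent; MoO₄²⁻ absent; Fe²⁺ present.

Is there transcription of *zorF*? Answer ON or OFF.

Fe²⁺ is present, so FenM is inactive.
MoO₄²⁻ is absent, so VelM is inactive.
Required activator VelM is absent, so *irpX* is not transcribed.
So IrpX is not produced.
Required activator FenM is absent, so *vorY* is not transcribed.
So VorY is not produced.
c-di-GMP is absent, so GorU is inactive.
With no repressor bound, *temW* is transcribed.
So TemW is produced and active.
Melibiose is absent, so WexU is inactive.
No repressor is bound and TemW is active, so *zorF* is transcribed.

ON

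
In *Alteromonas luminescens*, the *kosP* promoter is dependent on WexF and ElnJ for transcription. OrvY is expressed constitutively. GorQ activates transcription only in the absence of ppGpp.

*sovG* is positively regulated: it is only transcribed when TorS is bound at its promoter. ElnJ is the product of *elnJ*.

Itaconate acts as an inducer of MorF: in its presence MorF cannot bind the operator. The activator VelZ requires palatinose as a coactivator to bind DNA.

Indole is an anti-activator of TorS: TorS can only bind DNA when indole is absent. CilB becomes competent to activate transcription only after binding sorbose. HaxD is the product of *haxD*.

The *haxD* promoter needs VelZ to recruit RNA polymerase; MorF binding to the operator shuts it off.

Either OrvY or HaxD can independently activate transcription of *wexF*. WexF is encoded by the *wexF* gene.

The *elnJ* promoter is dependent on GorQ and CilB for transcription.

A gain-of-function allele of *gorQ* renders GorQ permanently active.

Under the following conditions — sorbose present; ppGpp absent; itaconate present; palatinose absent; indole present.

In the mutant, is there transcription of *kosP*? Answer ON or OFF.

OrvY is produced constitutively and is active.
Palatinose is absent, so VelZ is inactive.
Itaconate is present, so MorF is inactive.
Required activator VelZ is absent, so *haxD* is not transcribed.
So HaxD is not produced.
Activator OrvY is present, so *wexF* is transcribed.
So WexF is produced and active.
GorQ is constitutively active in this strain.
Sorbose is present, so CilB is active.
No repressor is bound and GorQ and CilB are active, so *elnJ* is transcribed.
So ElnJ is produced and active.
No repressor is bound and WexF and ElnJ are active, so *kosP* is transcribed.

ON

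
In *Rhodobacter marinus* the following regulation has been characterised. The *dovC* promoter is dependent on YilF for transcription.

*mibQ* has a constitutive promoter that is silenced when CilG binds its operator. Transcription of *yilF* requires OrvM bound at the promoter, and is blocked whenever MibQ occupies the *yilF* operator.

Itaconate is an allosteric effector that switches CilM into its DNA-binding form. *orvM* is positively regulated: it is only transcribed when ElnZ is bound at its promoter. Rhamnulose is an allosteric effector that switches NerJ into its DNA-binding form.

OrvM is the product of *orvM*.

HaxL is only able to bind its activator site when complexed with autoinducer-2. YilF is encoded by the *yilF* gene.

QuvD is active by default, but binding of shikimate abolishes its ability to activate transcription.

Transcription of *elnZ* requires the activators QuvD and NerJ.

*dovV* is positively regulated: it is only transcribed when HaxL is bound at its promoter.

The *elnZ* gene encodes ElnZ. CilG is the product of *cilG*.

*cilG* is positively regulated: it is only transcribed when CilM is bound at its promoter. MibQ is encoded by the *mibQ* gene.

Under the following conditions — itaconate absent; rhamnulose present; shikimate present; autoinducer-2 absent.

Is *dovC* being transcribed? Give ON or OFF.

Itaconate is absent, so CilM is inactive.
Required activator CilM is absent, so *cilG* is not transcribed.
So CilG is not produced.
With no repressor bound, *mibQ* is transcribed.
So MibQ is produced and active.
Shikimate is present, so QuvD is inactive.
Rhamnulose is present, so NerJ is active.
Required activator QuvD is absent, so *elnZ* is not transcribed.
So ElnZ is not produced.
Required activator ElnZ is absent, so *orvM* is not transcribed.
So OrvM is not produced.
With repressor MibQ bound, *yilF* is not transcribed.
So YilF is not produced.
Required activator YilF is absent, so *dovC* is not transcribed.

OFF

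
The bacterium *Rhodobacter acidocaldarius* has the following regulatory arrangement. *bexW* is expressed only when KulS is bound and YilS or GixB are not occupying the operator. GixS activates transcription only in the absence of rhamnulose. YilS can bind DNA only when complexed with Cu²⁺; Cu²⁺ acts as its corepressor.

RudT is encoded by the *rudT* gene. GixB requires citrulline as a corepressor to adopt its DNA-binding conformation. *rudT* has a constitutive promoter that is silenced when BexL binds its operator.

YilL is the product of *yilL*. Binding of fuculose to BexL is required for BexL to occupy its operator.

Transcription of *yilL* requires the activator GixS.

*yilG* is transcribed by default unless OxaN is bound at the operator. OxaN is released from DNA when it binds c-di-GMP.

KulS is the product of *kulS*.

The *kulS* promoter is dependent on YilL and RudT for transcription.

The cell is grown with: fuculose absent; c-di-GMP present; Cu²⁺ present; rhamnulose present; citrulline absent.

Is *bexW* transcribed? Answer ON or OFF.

OFF

Cu²⁺ is present, so YilS is active.
Citrulline is absent, so GixB is inactive.
Rhamnulose is present, so GixS is inactive.
Required activator GixS is absent, so *yilL* is not transcribed.
So YilL is not produced.
Fuculose is absent, so BexL is inactive.
With no repressor bound, *rudT* is transcribed.
So RudT is produced and active.
Required activator YilL is absent, so *kulS* is not transcribed.
So KulS is not produced.
With repressor YilS bound, *bexW* is not transcribed.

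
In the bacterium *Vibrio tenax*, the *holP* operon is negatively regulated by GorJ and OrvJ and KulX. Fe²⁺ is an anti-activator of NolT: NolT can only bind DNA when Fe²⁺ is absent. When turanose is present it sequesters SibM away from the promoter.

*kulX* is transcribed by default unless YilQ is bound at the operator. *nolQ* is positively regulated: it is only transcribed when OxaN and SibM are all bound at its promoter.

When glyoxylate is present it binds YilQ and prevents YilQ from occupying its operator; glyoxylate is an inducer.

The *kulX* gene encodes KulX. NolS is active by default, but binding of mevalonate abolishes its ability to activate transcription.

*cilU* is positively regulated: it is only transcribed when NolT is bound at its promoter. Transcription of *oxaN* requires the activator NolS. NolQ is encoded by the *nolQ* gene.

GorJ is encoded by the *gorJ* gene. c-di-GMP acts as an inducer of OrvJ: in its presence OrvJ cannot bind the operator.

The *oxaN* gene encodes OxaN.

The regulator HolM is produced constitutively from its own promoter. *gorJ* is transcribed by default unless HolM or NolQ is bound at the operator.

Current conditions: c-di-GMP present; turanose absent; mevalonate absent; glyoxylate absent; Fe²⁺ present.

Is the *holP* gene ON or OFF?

ON

HolM is produced constitutively and is active.
Mevalonate is absent, so NolS is active.
No repressor is bound and NolS is active, so *oxaN* is transcribed.
So OxaN is produced and active.
Turanose is absent, so SibM is active.
No repressor is bound and OxaN and SibM are active, so *nolQ* is transcribed.
So NolQ is produced and active.
With repressor HolM bound, *gorJ* is not transcribed.
So GorJ is not produced.
c-di-GMP is present, so OrvJ is inactive.
Glyoxylate is absent, so YilQ is active.
With repressor YilQ bound, *kulX* is not transcribed.
So KulX is not produced.
With no repressor bound, *holP* is transcribed.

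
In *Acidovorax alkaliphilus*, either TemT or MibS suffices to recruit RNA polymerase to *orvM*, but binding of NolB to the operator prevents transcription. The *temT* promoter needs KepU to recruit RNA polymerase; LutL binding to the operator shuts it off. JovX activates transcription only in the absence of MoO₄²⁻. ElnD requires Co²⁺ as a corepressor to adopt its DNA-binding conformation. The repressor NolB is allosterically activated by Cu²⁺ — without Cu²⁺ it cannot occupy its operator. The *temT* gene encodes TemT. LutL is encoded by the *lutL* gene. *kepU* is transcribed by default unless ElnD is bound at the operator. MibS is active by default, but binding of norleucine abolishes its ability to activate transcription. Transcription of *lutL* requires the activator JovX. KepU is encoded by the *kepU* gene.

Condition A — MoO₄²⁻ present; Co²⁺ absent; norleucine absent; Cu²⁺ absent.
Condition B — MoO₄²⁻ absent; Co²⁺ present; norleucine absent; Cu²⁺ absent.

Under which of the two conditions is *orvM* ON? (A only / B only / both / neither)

both

Condition A:
MoO₄²⁻ is present, so JovX is inactive.
Required activator JovX is absent, so *lutL* is not transcribed.
So LutL is not produced.
Co²⁺ is absent, so ElnD is inactive.
With no repressor bound, *kepU* is transcribed.
So KepU is produced and active.
No repressor is bound and KepU is active, so *temT* is transcribed.
So TemT is produced and active.
Norleucine is absent, so MibS is active.
Cu²⁺ is absent, so NolB is inactive.
Activator TemT is present, so *orvM* is transcribed.
→ *orvM* is ON in A.
Condition B:
MoO₄²⁻ is absent, so JovX is active.
No repressor is bound and JovX is active, so *lutL* is transcribed.
So LutL is produced and active.
Co²⁺ is present, so ElnD is active.
With repressor ElnD bound, *kepU* is not transcribed.
So KepU is not produced.
With repressor LutL bound, *temT* is not transcribed.
So TemT is not produced.
Norleucine is absent, so MibS is active.
Cu²⁺ is absent, so NolB is inactive.
Activator MibS is present, so *orvM* is transcribed.
→ *orvM* is ON in B.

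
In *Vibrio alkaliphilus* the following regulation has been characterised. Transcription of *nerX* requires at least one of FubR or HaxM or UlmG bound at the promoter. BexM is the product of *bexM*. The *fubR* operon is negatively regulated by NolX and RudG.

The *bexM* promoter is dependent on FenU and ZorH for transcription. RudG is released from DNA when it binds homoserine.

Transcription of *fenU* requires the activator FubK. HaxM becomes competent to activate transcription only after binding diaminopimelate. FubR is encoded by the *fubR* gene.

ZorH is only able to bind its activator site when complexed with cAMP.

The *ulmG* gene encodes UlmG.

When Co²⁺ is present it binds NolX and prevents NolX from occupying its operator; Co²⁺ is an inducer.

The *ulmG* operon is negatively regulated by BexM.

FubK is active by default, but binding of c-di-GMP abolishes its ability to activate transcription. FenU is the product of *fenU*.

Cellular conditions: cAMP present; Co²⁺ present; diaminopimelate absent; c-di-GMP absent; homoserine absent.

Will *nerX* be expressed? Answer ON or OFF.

OFF

Co²⁺ is present, so NolX is inactive.
Homoserine is absent, so RudG is active.
With repressor RudG bound, *fubR* is not transcribed.
So FubR is not produced.
Diaminopimelate is absent, so HaxM is inactive.
c-di-GMP is absent, so FubK is active.
No repressor is bound and FubK is active, so *fenU* is transcribed.
So FenU is produced and active.
cAMP is present, so ZorH is active.
No repressor is bound and FenU and ZorH are active, so *bexM* is transcribed.
So BexM is produced and active.
With repressor BexM bound, *ulmG* is not transcribed.
So UlmG is not produced.
No activator is available at the *nerX* promoter, so *nerX* is not transcribed.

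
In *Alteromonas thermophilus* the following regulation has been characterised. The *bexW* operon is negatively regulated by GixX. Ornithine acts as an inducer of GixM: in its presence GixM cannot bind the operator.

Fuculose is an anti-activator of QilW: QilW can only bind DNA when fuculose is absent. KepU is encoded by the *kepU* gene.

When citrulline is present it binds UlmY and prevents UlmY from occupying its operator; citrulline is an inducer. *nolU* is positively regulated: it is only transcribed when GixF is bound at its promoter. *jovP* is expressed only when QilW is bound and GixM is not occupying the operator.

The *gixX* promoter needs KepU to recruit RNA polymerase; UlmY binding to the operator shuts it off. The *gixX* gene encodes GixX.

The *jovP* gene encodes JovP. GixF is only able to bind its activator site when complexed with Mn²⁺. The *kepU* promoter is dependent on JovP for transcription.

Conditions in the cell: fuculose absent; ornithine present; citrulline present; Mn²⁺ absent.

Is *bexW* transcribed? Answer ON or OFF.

OFF

Fuculose is absent, so QilW is active.
Ornithine is present, so GixM is inactive.
No repressor is bound and QilW is active, so *jovP* is transcribed.
So JovP is produced and active.
No repressor is bound and JovP is active, so *kepU* is transcribed.
So KepU is produced and active.
Citrulline is present, so UlmY is inactive.
No repressor is bound and KepU is active, so *gixX* is transcribed.
So GixX is produced and active.
With repressor GixX bound, *bexW* is not transcribed.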